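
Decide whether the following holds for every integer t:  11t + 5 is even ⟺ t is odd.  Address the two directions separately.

Both directions hold; the statement is true.

(⟹) Suppose 11t + 5 is even. Since 11 is odd, 11t and t have the same parity, so 11t + 5 ≡ t + 5 (mod 2). As 5 is odd, 11t + 5 is even exactly when t is odd. Thus t is odd.

(⟸) Conversely, suppose t is odd; write t = 2j + 1. Then 11t + 5 = 11·(2j + 1) + 5 = 2·11j + 16, which is even.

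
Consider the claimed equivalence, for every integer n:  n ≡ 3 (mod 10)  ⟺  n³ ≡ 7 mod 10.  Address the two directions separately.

Equivalent; both directions hold.

(⇒) Suppose n ≡ 3 (mod 10). Write n = 10j + 3. Then (10j + 3)³ = 1000j³ + 900j² + 270j + 27 = 10(100j³ + 90j² + 27j + 2) + 7, so n³ ≡ 7 (mod 10).

(⇐) Conversely, suppose n³ ≡ 7 (mod 10). The only residue r in {0, …, 9} with r³ ≡ 7 (mod 10) is r = 3, so n ≡ 3 (mod 10).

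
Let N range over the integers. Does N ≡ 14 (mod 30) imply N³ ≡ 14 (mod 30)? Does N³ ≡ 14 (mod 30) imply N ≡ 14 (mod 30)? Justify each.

(⇒) Suppose N ≡ 14 (mod 30). Write N = 30j + 14. Then (30j + 14)³ = 27000j³ + 37800j² + 17640j + 2744 = 30(900j³ + 1260j² + 588j + 91) + 14, so N³ ≡ 14 (mod 30).

(⇐) Conversely, suppose N³ ≡ 14 (mod 30). The only residue r in {0, …, 29} with r³ ≡ 14 (mod 30) is r = 14, so N ≡ 14 (mod 30).

Both implications hold.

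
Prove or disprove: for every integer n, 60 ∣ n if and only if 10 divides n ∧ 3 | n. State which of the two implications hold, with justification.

(⇒) holds; (⇐) fails.

Forward direction. If 60 ∣ n, write n = 60q. Since 60 = 6·10, n = 10·(6q), so 10 ∣ n; and since 60 = 20·3, n = 3·(20q), so 3 ∣ n.

Converse. This fails: take n = 30. Both 10 ∣ 30 and 3 ∣ 30, yet 30 is not a multiple of 60 (since 30 = 0·60 + 30), so 60 ∤ 30.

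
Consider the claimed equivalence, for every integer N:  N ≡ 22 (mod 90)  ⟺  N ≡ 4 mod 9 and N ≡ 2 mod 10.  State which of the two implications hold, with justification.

(→) Suppose N ≡ 22 (mod 90); write N = 90j + 22. Since 9 ∣ 90, reducing mod 9 gives N ≡ 22 ≡ 4 (mod 9); since 10 ∣ 90, reducing mod 10 gives N ≡ 22 ≡ 2 (mod 10).

(←) Conversely, if N ≡ 4 (mod 9) and N ≡ 2 (mod 10), then by the Chinese remainder theorem N ≡ 22 (mod 90). This is exactly N ≡ 22 (mod 90).

Both implications hold.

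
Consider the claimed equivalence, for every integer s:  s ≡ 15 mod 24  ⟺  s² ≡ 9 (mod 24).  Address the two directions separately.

Forward direction. Suppose s ≡ 15 mod 24. Write s = 24j + 15. Then (24j + 15)² = 576j² + 720j + 225 = 24(24j² + 30j + 9) + 9, so s² ≡ 9 (mod 24).

Converse. This fails: take s = 3. Then 3² = 9 ≡ 9 (mod 24), yet 3 ≡ 3 (mod 24), not 15.

Not equivalent: only (⇒) holds.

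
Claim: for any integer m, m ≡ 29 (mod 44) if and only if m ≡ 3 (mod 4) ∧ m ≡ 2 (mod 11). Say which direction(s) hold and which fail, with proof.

(⇒) fails and (⇐) fails.

[⇒] This fails: m = 29 gives 29 ≡ 29 (mod 44) but 29 ≡ 1 (mod 4), so the conjunction on the right does not hold.

[⇐] This fails: m = 35 satisfies both congruences on the right (35 ≡ 3 mod 4 and 35 ≡ 2 mod 11) yet 35 ≡ 35 (mod 44), not 29.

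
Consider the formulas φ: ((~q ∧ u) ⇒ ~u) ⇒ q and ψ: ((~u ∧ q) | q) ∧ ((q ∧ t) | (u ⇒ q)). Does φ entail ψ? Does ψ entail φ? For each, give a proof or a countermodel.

[⇐] Assume the antecedent. If u is true, ((~q ∧ u) ⇒ ~u) ⇒ q reduces to true regardless of the other variables. If u is false, the antecedent forces (u = F, t = F, q = T) or (u = F, t = T, q = T), and ((~q ∧ u) ⇒ ~u) ⇒ q holds there. Either way ((~q ∧ u) ⇒ ~u) ⇒ q holds.

[⇒] This fails. Under u = T, t = F, q = F, the left side is true but the right side is false.

Only the converse holds.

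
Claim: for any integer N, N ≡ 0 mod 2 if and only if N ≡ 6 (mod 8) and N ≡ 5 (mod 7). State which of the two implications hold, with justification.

Only the converse holds.

(⟹) This fails: N = 0 gives 0 ≡ 0 (mod 2) but 0 ≡ 0 (mod 8), so the conjunction on the right does not hold.

(⟸) Conversely, if N ≡ 6 (mod 8) and N ≡ 5 (mod 7), then by the Chinese remainder theorem N ≡ 54 (mod 56). Since 54 ≡ 0 (mod 2) and 2 ∣ 56, we get N ≡ 0 (mod 2).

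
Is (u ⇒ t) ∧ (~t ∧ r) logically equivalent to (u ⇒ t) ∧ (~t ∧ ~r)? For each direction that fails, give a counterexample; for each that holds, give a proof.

[⇒] This fails. Under u = F, r = T, t = F, the left side is true but the right side is false.

[⇐] This fails. Under u = F, r = F, t = F, the left side is false but the right side is true.

Both directions fail.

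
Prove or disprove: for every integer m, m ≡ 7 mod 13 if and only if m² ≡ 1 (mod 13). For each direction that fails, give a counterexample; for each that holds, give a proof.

Neither implication holds.

Forward direction. This fails: take m = 7. Then 7 ≡ 7 (mod 13), but 7² = 49 ≡ 10 (mod 13), not 1.

Converse. This fails: take m = 1. Then 1² = 1 ≡ 1 (mod 13), yet 1 ≡ 1 (mod 13), not 7.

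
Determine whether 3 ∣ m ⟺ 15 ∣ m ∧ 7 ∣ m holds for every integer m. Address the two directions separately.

(←) Suppose 15 ∣ m and 7 ∣ m. Any common multiple of 15 and 7 is a multiple of their lcm; here gcd(15, 7) = 1, so lcm(15, 7) = 15·7 = 105, so 105 ∣ m. Since 3 ∣ 105, it follows that 3 ∣ m.

(→) This fails: take m = 3. Certainly 3 ∣ 3, but 15 ∤ 3.

The forward direction fails; the converse holds.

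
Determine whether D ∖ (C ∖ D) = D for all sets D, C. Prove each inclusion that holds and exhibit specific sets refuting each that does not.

Both inclusions hold.

(⟹) Let x ∈ D ∖ (C ∖ D). Then either x ∈ D and x ∉ C; or x ∈ D ∩ C. In each case x ∈ D, so D ∖ (C ∖ D) ⊆ D.

(⟸) Let x ∈ D. Then either x ∈ D and x ∉ C; or x ∈ D ∩ C. In each case x ∈ D ∖ (C ∖ D), so D ⊆ D ∖ (C ∖ D).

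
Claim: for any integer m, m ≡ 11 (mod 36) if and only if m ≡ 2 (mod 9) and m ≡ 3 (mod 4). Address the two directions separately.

Both directions hold; the statement is true.

Forward direction. Suppose m ≡ 11 (mod 36); write m = 36j + 11. Since 9 ∣ 36, reducing mod 9 gives m ≡ 11 ≡ 2 (mod 9); since 4 ∣ 36, reducing mod 4 gives m ≡ 11 ≡ 3 (mod 4).

Converse. If m ≡ 2 (mod 9) and m ≡ 3 (mod 4), then by the Chinese remainder theorem m ≡ 11 (mod 36). This is exactly m ≡ 11 (mod 36).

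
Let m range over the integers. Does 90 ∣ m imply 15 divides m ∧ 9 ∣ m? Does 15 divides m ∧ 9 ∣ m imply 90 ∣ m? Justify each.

(→) If 90 ∣ m, write m = 90q. Since 90 = 6·15, m = 15·(6q), so 15 ∣ m; and since 90 = 10·9, m = 9·(10q), so 9 ∣ m.

(←) This fails: take m = 45. Both 15 ∣ 45 and 9 ∣ 45, yet 45 is not a multiple of 90 (since 45 = 0·90 + 45), so 90 ∤ 45.

The forward direction holds; the converse fails.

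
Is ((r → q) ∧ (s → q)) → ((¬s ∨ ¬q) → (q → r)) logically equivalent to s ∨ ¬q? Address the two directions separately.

(⟸) Assume the antecedent. If q is true, the antecedent forces (q = T, r = F, s = T) or (q = T, r = T, s = T), and the consequent holds there. If q is false, the consequent reduces to true regardless of the other variables. Either way the consequent holds.

(⟹) This fails. Under q = T, r = T, s = F, the left side is true but the right side is false.

Not equivalent: only (⇐) holds.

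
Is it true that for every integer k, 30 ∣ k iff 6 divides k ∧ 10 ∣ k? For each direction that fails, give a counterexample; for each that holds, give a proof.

Both implications hold.

(→) If 30 ∣ k, write k = 30q. Since 30 = 5·6, k = 6·(5q), so 6 ∣ k; and since 30 = 3·10, k = 10·(3q), so 10 ∣ k.

(←) Suppose 6 ∣ k and 10 ∣ k. Any common multiple of 6 and 10 is a multiple of their lcm; here lcm(6, 10) = 6·10/gcd(6, 10) = 60/2 = 30, so 30 ∣ k.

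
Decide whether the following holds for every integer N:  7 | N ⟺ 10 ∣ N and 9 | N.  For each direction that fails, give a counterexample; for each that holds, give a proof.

Forward direction. This fails: take N = 7. Certainly 7 ∣ 7, but 10 ∤ 7.

Converse. This fails: take N = 90. Both 10 ∣ 90 and 9 ∣ 90, yet 90 is not a multiple of 7 (since 90 = 12·7 + 6), so 7 ∤ 90.

Neither implication holds.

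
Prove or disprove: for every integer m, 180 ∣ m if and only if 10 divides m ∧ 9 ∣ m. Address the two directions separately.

(⟹) If 180 ∣ m, write m = 180q. Since 180 = 18·10, m = 10·(18q), so 10 ∣ m; and since 180 = 20·9, m = 9·(20q), so 9 ∣ m.

(⟸) This fails: take m = 90. Both 10 ∣ 90 and 9 ∣ 90, yet 90 is not a multiple of 180 (since 90 = 0·180 + 90), so 180 ∤ 90.

Only the forward direction holds.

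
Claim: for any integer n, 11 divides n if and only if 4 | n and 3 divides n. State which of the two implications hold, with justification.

Both directions fail.

[⇒] This fails: take n = 11. Certainly 11 ∣ 11, but 4 ∤ 11.

[⇐] This fails: take n = 12. Both 4 ∣ 12 and 3 ∣ 12, yet 12 is not a multiple of 11 (since 12 = 1·11 + 1), so 11 ∤ 12.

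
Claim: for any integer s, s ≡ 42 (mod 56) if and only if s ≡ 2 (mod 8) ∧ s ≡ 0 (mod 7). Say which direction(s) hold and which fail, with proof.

The biconditional holds.

(⟹) Suppose s ≡ 42 (mod 56); write s = 56j + 42. Since 8 ∣ 56, reducing mod 8 gives s ≡ 42 ≡ 2 (mod 8); since 7 ∣ 56, reducing mod 7 gives s ≡ 42 ≡ 0 (mod 7).

(⟸) Conversely, if s ≡ 2 (mod 8) and s ≡ 0 (mod 7), then by the Chinese remainder theorem s ≡ 42 (mod 56). This is exactly s ≡ 42 (mod 56).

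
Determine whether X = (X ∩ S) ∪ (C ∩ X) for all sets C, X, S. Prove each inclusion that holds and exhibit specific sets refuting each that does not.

Forward inclusion. This inclusion fails. Take C = ∅, X = {1}, S = ∅; then 1 ∈ X but 1 ∉ (X ∩ S) ∪ (C ∩ X).

Reverse inclusion. Let x ∈ (X ∩ S) ∪ (C ∩ X). Then either x ∈ C ∩ X and x ∉ S; or x ∈ X ∩ S and x ∉ C; or x ∈ C ∩ X ∩ S. In each case x ∈ X, so (X ∩ S) ∪ (C ∩ X) ⊆ X.

(⊆) fails; (⊇) holds.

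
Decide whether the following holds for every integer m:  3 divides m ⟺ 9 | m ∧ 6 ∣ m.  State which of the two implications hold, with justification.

(⟹) This fails: take m = 3. Certainly 3 ∣ 3, but 9 ∤ 3.

(⟸) Suppose 9 ∣ m and 6 ∣ m. Any common multiple of 9 and 6 is a multiple of their lcm; here lcm(9, 6) = 9·6/gcd(9, 6) = 54/3 = 18, so 18 ∣ m. Since 3 ∣ 18, it follows that 3 ∣ m.

Not equivalent: only (⇐) holds.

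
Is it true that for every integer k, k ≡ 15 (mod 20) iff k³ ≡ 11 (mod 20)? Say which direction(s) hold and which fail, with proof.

(⟹) This fails: take k = 15. Then 15 ≡ 15 (mod 20), but 15³ = 3375 ≡ 15 (mod 20), not 11.

(⟸) This fails: take k = 11. Then 11³ = 1331 ≡ 11 (mod 20), yet 11 ≡ 11 (mod 20), not 15.

Neither direction holds.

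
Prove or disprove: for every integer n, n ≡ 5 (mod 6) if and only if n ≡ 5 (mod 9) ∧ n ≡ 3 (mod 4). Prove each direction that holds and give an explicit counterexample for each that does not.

Only the reverse direction holds.

(⟹) This fails: n = 35 gives 35 ≡ 5 (mod 6) but 35 ≡ 8 (mod 9), so the conjunction on the right does not hold.

(⟸) Conversely, if n ≡ 5 (mod 9) and n ≡ 3 (mod 4), then by the Chinese remainder theorem n ≡ 23 (mod 36). Since 23 ≡ 5 (mod 6) and 6 ∣ 36, we get n ≡ 5 (mod 6).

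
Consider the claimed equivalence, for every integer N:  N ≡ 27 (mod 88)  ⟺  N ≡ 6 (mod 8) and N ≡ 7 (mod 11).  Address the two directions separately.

(⇒) fails and (⇐) fails.

(⟹) This fails: N = 27 gives 27 ≡ 27 (mod 88) but 27 ≡ 3 (mod 8), so the conjunction on the right does not hold.

(⟸) This fails: N = 62 satisfies both congruences on the right (62 ≡ 6 mod 8 and 62 ≡ 7 mod 11) yet 62 ≡ 62 (mod 88), not 27.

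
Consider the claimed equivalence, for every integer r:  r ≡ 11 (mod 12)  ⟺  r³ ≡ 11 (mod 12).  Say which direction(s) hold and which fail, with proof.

(→) Suppose r ≡ 11 (mod 12). Write r = 12j + 11. Then (12j + 11)³ = 1728j³ + 4752j² + 4356j + 1331 = 12(144j³ + 396j² + 363j + 110) + 11, so r³ ≡ 11 (mod 12).

(←) Conversely, suppose r³ ≡ 11 (mod 12). The only residue r in {0, …, 11} with r³ ≡ 11 (mod 12) is r = 11, so r ≡ 11 (mod 12).

Both implications hold.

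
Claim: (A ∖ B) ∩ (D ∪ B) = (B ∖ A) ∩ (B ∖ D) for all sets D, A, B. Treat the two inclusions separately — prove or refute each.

Both inclusions fail.

(⊆) This inclusion fails. Take D = {1}, A = {1}, B = ∅; then 1 ∈ (A ∖ B) ∩ (D ∪ B) but 1 ∉ (B ∖ A) ∩ (B ∖ D).

(⊇) This inclusion fails. Take D = ∅, A = ∅, B = {1}; then 1 ∈ (B ∖ A) ∩ (B ∖ D) but 1 ∉ (A ∖ B) ∩ (D ∪ B).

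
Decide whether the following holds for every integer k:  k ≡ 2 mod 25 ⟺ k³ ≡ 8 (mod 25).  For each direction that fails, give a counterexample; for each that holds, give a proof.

Both directions hold; the statement is true.

(⇒) Suppose k ≡ 2 mod 25. Write k = 25j + 2. Then (25j + 2)³ = 15625j³ + 3750j² + 300j + 8 = 25(625j³ + 150j² + 12j) + 8, so k³ ≡ 8 (mod 25).

(⇐) Conversely, suppose k³ ≡ 8 (mod 25). The only residue r in {0, …, 24} with r³ ≡ 8 (mod 25) is r = 2, so k ≡ 2 (mod 25).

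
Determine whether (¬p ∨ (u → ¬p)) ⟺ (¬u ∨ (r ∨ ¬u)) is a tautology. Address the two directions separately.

(⇒) This fails. Under u = T, p = F, r = F, the left side is true but the right side is false.

(⇐) This fails. Under u = T, p = T, r = T, the left side is false but the right side is true.

Both directions fail.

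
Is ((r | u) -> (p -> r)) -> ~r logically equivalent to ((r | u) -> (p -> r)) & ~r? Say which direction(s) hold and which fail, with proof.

(⟹) This fails. Under u = T, r = F, p = T, the left side is true but the right side is false.

(⟸) Assume the antecedent. If u is true, the antecedent forces (u = T, r = F, p = F), and ((r | u) -> (p -> r)) -> ~r holds there. If u is false, the antecedent forces (u = F, r = F, p = F) or (u = F, r = F, p = T), and ((r | u) -> (p -> r)) -> ~r holds there. Either way ((r | u) -> (p -> r)) -> ~r holds.

Only the reverse direction holds.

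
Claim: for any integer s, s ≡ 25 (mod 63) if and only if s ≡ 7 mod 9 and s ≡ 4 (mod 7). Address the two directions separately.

(⇒) Suppose s ≡ 25 (mod 63); write s = 63j + 25. Since 9 ∣ 63, reducing mod 9 gives s ≡ 25 ≡ 7 (mod 9); since 7 ∣ 63, reducing mod 7 gives s ≡ 25 ≡ 4 (mod 7).

(⇐) Conversely, if s ≡ 7 (mod 9) and s ≡ 4 (mod 7), then by the Chinese remainder theorem s ≡ 25 (mod 63). This is exactly s ≡ 25 (mod 63).

Both implications hold.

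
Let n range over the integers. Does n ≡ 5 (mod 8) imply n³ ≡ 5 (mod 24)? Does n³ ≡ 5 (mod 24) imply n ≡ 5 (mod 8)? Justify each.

[⇒] This fails: take n = 13. Then 13 ≡ 5 (mod 8), but 13³ = 2197 ≡ 13 (mod 24), not 5.

[⇐] Conversely, the residues r modulo 24 with r³ ≡ 5 (mod 24) are exactly {5}, and each is ≡ 5 (mod 8).

Only the converse holds.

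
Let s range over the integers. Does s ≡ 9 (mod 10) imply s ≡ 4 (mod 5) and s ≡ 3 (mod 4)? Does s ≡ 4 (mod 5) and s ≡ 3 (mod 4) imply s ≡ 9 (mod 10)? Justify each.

[⇒] This fails: s = 9 gives 9 ≡ 9 (mod 10) but 9 ≡ 1 (mod 4), so the conjunction on the right does not hold.

[⇐] Conversely, if s ≡ 4 (mod 5) and s ≡ 3 (mod 4), then by the Chinese remainder theorem s ≡ 19 (mod 20). Since 19 ≡ 9 (mod 10) and 10 ∣ 20, we get s ≡ 9 (mod 10).

Only the reverse direction holds.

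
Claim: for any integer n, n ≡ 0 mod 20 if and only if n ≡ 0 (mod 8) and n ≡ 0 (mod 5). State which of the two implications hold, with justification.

(⇒) fails; (⇐) holds.

(⇒) This fails: n = 20 gives 20 ≡ 0 (mod 20) but 20 ≡ 4 (mod 8), so the conjunction on the right does not hold.

(⇐) Conversely, if n ≡ 0 (mod 8) and n ≡ 0 (mod 5), then by the Chinese remainder theorem n ≡ 0 (mod 40). Since 0 ≡ 0 (mod 20) and 20 ∣ 40, we get n ≡ 0 (mod 20).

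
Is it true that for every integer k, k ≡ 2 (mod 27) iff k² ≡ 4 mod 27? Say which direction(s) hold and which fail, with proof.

Not equivalent: only (⇒) holds.

Forward direction. Suppose k ≡ 2 (mod 27). Write k = 27j + 2. Then (27j + 2)² = 729j² + 108j + 4 = 27(27j² + 4j) + 4, so k² ≡ 4 (mod 27).

Converse. This fails: take k = 25. Then 25² = 625 ≡ 4 (mod 27), yet 25 ≡ 25 (mod 27), not 2.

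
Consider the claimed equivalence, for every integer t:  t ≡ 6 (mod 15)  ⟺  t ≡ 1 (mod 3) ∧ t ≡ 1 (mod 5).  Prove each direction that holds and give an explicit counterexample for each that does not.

Neither implication holds.

(⇒) This fails: t = 6 gives 6 ≡ 6 (mod 15) but 6 ≡ 0 (mod 3), so the conjunction on the right does not hold.

(⇐) This fails: t = 1 satisfies both congruences on the right (1 ≡ 1 mod 3 and 1 ≡ 1 mod 5) yet 1 ≡ 1 (mod 15), not 6.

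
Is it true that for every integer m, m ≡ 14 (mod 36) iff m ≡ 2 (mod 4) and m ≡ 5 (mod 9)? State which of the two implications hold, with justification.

(⟹) Suppose m ≡ 14 (mod 36); write m = 36j + 14. Since 4 ∣ 36, reducing mod 4 gives m ≡ 14 ≡ 2 (mod 4); since 9 ∣ 36, reducing mod 9 gives m ≡ 14 ≡ 5 (mod 9).

(⟸) Conversely, if m ≡ 2 (mod 4) and m ≡ 5 (mod 9), then by the Chinese remainder theorem m ≡ 14 (mod 36). This is exactly m ≡ 14 (mod 36).

Equivalent; both directions hold.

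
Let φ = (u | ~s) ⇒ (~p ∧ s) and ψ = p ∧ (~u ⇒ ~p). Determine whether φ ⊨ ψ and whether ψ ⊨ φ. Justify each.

Forward direction. This fails. Under s = T, u = F, p = F, the left side is true but the right side is false.

Converse. This fails. Under s = F, u = T, p = T, the left side is false but the right side is true.

Both directions fail.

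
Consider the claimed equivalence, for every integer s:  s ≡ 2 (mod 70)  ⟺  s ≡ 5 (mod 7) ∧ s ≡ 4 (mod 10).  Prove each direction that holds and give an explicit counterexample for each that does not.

Forward direction. This fails: s = 2 gives 2 ≡ 2 (mod 70) but 2 ≡ 2 (mod 7), so the conjunction on the right does not hold.

Converse. This fails: s = 54 satisfies both congruences on the right (54 ≡ 5 mod 7 and 54 ≡ 4 mod 10) yet 54 ≡ 54 (mod 70), not 2.

(⇒) fails and (⇐) fails.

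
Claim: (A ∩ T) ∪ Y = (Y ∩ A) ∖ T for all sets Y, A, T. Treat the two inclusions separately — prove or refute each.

The sets are not equal: only the reverse inclusion holds.

(⊆) This inclusion fails. Take Y = {1}, A = ∅, T = ∅; then 1 ∈ (A ∩ T) ∪ Y but 1 ∉ (Y ∩ A) ∖ T.

(⊇) Let x ∈ (Y ∩ A) ∖ T. Then x ∈ Y ∩ A and x ∉ T, from which x ∈ (A ∩ T) ∪ Y.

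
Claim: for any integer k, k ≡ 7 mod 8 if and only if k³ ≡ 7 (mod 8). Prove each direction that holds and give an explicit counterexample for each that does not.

[⇒] Suppose k ≡ 7 mod 8. Write k = 8j + 7. Then (8j + 7)³ = 512j³ + 1344j² + 1176j + 343 = 8(64j³ + 168j² + 147j + 42) + 7, so k³ ≡ 7 (mod 8).

[⇐] Conversely, suppose k³ ≡ 7 (mod 8). The only residue r in {0, …, 7} with r³ ≡ 7 (mod 8) is r = 7, so k ≡ 7 (mod 8).

Both implications hold.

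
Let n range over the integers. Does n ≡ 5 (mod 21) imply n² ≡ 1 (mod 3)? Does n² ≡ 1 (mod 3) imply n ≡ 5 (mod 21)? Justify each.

(⟹) Suppose n ≡ 5 (mod 21). Then n² ≡ 5² = 25 (mod 21), and since 3 ∣ 21, also n² ≡ 1 (mod 3).

(⟸) This fails: take n = 1. Then 1² = 1 ≡ 1 (mod 3), yet 1 ≡ 1 (mod 21), not 5.

Only the forward implication holds.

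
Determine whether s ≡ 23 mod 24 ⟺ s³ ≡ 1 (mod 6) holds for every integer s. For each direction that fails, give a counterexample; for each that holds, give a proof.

(⇒) fails and (⇐) fails.

(⇒) This fails: take s = 23. Then 23 ≡ 23 (mod 24), but 23³ = 12167 ≡ 5 (mod 6), not 1.

(⇐) This fails: take s = 1. Then 1³ = 1 ≡ 1 (mod 6), yet 1 ≡ 1 (mod 24), not 23.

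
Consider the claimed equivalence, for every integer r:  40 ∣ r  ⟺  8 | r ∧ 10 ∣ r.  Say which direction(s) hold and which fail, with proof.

Equivalent; both directions hold.

(⇐) Suppose 8 ∣ r and 10 ∣ r. Any common multiple of 8 and 10 is a multiple of their lcm; here lcm(8, 10) = 8·10/gcd(8, 10) = 80/2 = 40, so 40 ∣ r.

(⇒) If 40 ∣ r, write r = 40q. Since 40 = 5·8, r = 8·(5q), so 8 ∣ r; and since 40 = 4·10, r = 10·(4q), so 10 ∣ r.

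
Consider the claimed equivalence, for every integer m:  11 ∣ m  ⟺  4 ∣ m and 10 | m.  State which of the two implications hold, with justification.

(⇒) fails and (⇐) fails.

(⟹) This fails: take m = 11. Certainly 11 ∣ 11, but 4 ∤ 11.

(⟸) This fails: take m = 20. Both 4 ∣ 20 and 10 ∣ 20, yet 20 is not a multiple of 11 (since 20 = 1·11 + 9), so 11 ∤ 20.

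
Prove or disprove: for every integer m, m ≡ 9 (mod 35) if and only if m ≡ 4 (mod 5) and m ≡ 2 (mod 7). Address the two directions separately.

[⇐] If m ≡ 4 (mod 5) and m ≡ 2 (mod 7), then by the Chinese remainder theorem m ≡ 9 (mod 35). This is exactly m ≡ 9 (mod 35).

[⇒] Suppose m ≡ 9 (mod 35); write m = 35j + 9. Since 5 ∣ 35, reducing mod 5 gives m ≡ 9 ≡ 4 (mod 5); since 7 ∣ 35, reducing mod 7 gives m ≡ 9 ≡ 2 (mod 7).

Equivalent; both directions hold.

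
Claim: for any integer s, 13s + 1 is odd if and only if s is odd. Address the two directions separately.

Forward direction. This fails: s = 0 gives 13s + 1 = 1, which is odd, but 0 is even, not odd.

Converse. This also fails: s = 7 is odd, but 13s + 1 = 92 is even, not odd.

Neither implication holds.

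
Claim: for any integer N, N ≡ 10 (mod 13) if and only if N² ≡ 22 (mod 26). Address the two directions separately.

(⇒) fails and (⇐) fails.

Forward direction. This fails: take N = 23. Then 23 ≡ 10 (mod 13), but 23² = 529 ≡ 9 (mod 26), not 22.

Converse. This fails: take N = 16. Then 16² = 256 ≡ 22 (mod 26), yet 16 ≡ 3 (mod 13), not 10.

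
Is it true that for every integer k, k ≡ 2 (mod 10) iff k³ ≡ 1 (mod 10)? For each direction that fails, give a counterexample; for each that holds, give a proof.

[⇒] This fails: take k = 2. Then 2 ≡ 2 (mod 10), but 2³ = 8 ≡ 8 (mod 10), not 1.

[⇐] This fails: take k = 1. Then 1³ = 1 ≡ 1 (mod 10), yet 1 ≡ 1 (mod 10), not 2.

Neither implication holds.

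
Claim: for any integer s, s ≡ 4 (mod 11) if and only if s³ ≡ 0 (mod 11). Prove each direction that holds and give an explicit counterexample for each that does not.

(⟹) This fails: take s = 4. Then 4 ≡ 4 (mod 11), but 4³ = 64 ≡ 9 (mod 11), not 0.

(⟸) This fails: take s = 0. Then 0³ = 0 ≡ 0 (mod 11), yet 0 ≡ 0 (mod 11), not 4.

Neither direction holds.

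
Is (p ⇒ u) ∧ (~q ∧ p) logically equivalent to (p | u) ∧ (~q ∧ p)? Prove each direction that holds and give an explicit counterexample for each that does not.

[⇐] This fails. Under q = F, p = T, u = F, the left side is false but the right side is true.

[⇒] Assume the antecedent. If q is true, the antecedent cannot hold. If q is false, the antecedent forces (q = F, p = T, u = T), and (p | u) ∧ (~q ∧ p) holds there. Either way (p | u) ∧ (~q ∧ p) holds.

Not equivalent: only (⇒) holds.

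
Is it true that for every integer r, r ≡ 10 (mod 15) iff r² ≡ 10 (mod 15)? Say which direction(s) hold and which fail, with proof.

(→) Suppose r ≡ 10 (mod 15). Write r = 15j + 10. Then (15j + 10)² = 225j² + 300j + 100 = 15(15j² + 20j + 6) + 10, so r² ≡ 10 (mod 15).

(←) This fails: take r = 5. Then 5² = 25 ≡ 10 (mod 15), yet 5 ≡ 5 (mod 15), not 10.

(⇒) holds; (⇐) fails.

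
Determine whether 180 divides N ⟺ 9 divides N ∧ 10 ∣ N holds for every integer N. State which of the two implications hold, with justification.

(→) If 180 ∣ N, write N = 180q. Since 180 = 20·9, N = 9·(20q), so 9 ∣ N; and since 180 = 18·10, N = 10·(18q), so 10 ∣ N.

(←) This fails: take N = 90. Both 9 ∣ 90 and 10 ∣ 90, yet 90 is not a multiple of 180 (since 90 = 0·180 + 90), so 180 ∤ 90.

Only the forward direction holds.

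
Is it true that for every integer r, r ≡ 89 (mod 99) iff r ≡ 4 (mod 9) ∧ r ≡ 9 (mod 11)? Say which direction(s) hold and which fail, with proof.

(⇒) This fails: r = 89 gives 89 ≡ 89 (mod 99) but 89 ≡ 8 (mod 9), so the conjunction on the right does not hold.

(⇐) This fails: r = 31 satisfies both congruences on the right (31 ≡ 4 mod 9 and 31 ≡ 9 mod 11) yet 31 ≡ 31 (mod 99), not 89.

Neither implication holds.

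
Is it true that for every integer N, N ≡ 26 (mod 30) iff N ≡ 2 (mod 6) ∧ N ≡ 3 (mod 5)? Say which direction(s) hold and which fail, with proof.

[⇒] This fails: N = 26 gives 26 ≡ 26 (mod 30) but 26 ≡ 1 (mod 5), so the conjunction on the right does not hold.

[⇐] This fails: N = 8 satisfies both congruences on the right (8 ≡ 2 mod 6 and 8 ≡ 3 mod 5) yet 8 ≡ 8 (mod 30), not 26.

Neither implication holds.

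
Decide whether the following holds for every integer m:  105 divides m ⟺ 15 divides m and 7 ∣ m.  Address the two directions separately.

Both directions hold; the statement is true.

(⟹) If 105 ∣ m, write m = 105q. Since 105 = 7·15, m = 15·(7q), so 15 ∣ m; and since 105 = 15·7, m = 7·(15q), so 7 ∣ m.

(⟸) Suppose 15 ∣ m and 7 ∣ m. Any common multiple of 15 and 7 is a multiple of their lcm; here gcd(15, 7) = 1, so lcm(15, 7) = 15·7 = 105, so 105 ∣ m.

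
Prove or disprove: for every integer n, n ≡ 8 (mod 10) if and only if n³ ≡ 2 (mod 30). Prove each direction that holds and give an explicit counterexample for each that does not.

[⇐] The residues r modulo 30 with r³ ≡ 2 (mod 30) are exactly {8}, and each is ≡ 8 (mod 10).

[⇒] This fails: take n = 18. Then 18 ≡ 8 (mod 10), but 18³ = 5832 ≡ 12 (mod 30), not 2.

The forward direction fails; the converse holds.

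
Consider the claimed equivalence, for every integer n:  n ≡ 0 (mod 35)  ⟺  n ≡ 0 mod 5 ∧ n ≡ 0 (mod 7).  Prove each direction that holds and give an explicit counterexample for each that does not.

Both implications hold.

(⟸) If n ≡ 0 (mod 5) and n ≡ 0 (mod 7), then by the Chinese remainder theorem n ≡ 0 (mod 35). This is exactly n ≡ 0 (mod 35).

(⟹) Suppose n ≡ 0 (mod 35); write n = 35j + 0. Since 5 ∣ 35, reducing mod 5 gives n ≡ 0 (mod 5); since 7 ∣ 35, reducing mod 7 gives n ≡ 0 (mod 7).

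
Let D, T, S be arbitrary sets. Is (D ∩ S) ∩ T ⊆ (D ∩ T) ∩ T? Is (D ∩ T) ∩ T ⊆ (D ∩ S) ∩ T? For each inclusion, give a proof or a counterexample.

(⊆) holds; (⊇) fails.

(⟸) This inclusion fails. Take D = {1}, T = {1}, S = ∅; then 1 ∈ (D ∩ T) ∩ T but 1 ∉ (D ∩ S) ∩ T.

(⟹) Let x ∈ (D ∩ S) ∩ T. Then x ∈ D ∩ T ∩ S, from which x ∈ (D ∩ T) ∩ T.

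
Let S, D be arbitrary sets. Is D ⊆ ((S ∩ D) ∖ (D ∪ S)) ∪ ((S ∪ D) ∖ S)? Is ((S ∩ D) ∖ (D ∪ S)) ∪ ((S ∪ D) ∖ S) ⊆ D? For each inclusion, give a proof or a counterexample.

Forward inclusion. This inclusion fails. Take S = {1}, D = {1}; then 1 ∈ D but 1 ∉ ((S ∩ D) ∖ (D ∪ S)) ∪ ((S ∪ D) ∖ S).

Reverse inclusion. Let x ∈ ((S ∩ D) ∖ (D ∪ S)) ∪ ((S ∪ D) ∖ S). Then x ∈ D and x ∉ S, from which x ∈ D.

The sets are not equal: only the reverse inclusion holds.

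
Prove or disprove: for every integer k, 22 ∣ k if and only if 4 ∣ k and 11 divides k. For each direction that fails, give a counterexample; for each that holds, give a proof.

(⟹) This fails: take k = 22. Certainly 22 ∣ 22, but 4 ∤ 22.

(⟸) Suppose 4 ∣ k and 11 ∣ k. Any common multiple of 4 and 11 is a multiple of their lcm; here gcd(4, 11) = 1, so lcm(4, 11) = 4·11 = 44, so 44 ∣ k. Since 22 ∣ 44, it follows that 22 ∣ k.

Not equivalent: only (⇐) holds.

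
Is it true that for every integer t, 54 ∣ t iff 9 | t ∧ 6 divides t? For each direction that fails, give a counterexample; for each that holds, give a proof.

(⇒) holds; (⇐) fails.

[⇒] If 54 ∣ t, write t = 54q. Since 54 = 6·9, t = 9·(6q), so 9 ∣ t; and since 54 = 9·6, t = 6·(9q), so 6 ∣ t.

[⇐] This fails: take t = 18. Both 9 ∣ 18 and 6 ∣ 18, yet 18 is not a multiple of 54 (since 18 = 0·54 + 18), so 54 ∤ 18.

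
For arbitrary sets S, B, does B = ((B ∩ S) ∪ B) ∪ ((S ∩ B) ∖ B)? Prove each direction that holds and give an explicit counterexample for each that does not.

Both inclusions hold; the sets are equal.

Forward inclusion. Let x ∈ B. Then either x ∈ B and x ∉ S; or x ∈ S ∩ B. In each case x ∈ ((B ∩ S) ∪ B) ∪ ((S ∩ B) ∖ B), so B ⊆ ((B ∩ S) ∪ B) ∪ ((S ∩ B) ∖ B).

Reverse inclusion. Let x ∈ ((B ∩ S) ∪ B) ∪ ((S ∩ B) ∖ B). Then either x ∈ B and x ∉ S; or x ∈ S ∩ B. In each case x ∈ B, so ((B ∩ S) ∪ B) ∪ ((S ∩ B) ∖ B) ⊆ B.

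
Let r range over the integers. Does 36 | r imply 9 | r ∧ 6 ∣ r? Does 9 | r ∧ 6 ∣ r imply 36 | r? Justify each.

Not equivalent: only (⇒) holds.

(→) If 36 ∣ r, write r = 36q. Since 36 = 4·9, r = 9·(4q), so 9 ∣ r; and since 36 = 6·6, r = 6·(6q), so 6 ∣ r.

(←) This fails: take r = 18. Both 9 ∣ 18 and 6 ∣ 18, yet 18 is not a multiple of 36 (since 18 = 0·36 + 18), so 36 ∤ 18.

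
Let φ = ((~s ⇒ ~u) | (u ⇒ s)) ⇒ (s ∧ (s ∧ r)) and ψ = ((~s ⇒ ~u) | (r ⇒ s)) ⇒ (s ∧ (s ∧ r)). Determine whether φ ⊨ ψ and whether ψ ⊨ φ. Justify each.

The forward direction fails; the converse holds.

(→) This fails. Under u = T, r = F, s = F, the left side is true but the right side is false.

(←) Assume the antecedent. If u is true, the antecedent forces (u = T, r = T, s = F) or (u = T, r = T, s = T), and the consequent holds there. If u is false, the antecedent forces (u = F, r = T, s = T), and the consequent holds there. Either way the consequent holds.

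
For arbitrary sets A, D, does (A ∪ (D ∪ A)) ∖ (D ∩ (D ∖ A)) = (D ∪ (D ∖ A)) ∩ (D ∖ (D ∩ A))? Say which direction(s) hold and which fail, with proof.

Forward inclusion. This inclusion fails. Take A = {1}, D = ∅; then 1 ∈ (A ∪ (D ∪ A)) ∖ (D ∩ (D ∖ A)) but 1 ∉ (D ∪ (D ∖ A)) ∩ (D ∖ (D ∩ A)).

Reverse inclusion. This inclusion fails. Take A = ∅, D = {1}; then 1 ∈ (D ∪ (D ∖ A)) ∩ (D ∖ (D ∩ A)) but 1 ∉ (A ∪ (D ∪ A)) ∖ (D ∩ (D ∖ A)).

(⊆) fails and (⊇) fails.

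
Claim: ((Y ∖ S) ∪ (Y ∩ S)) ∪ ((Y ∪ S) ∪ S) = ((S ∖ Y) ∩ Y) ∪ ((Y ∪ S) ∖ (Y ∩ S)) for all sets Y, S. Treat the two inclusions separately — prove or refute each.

(⊆) This inclusion fails. Take Y = {1}, S = {1}; then 1 ∈ ((Y ∖ S) ∪ (Y ∩ S)) ∪ ((Y ∪ S) ∪ S) but 1 ∉ ((S ∖ Y) ∩ Y) ∪ ((Y ∪ S) ∖ (Y ∩ S)).

(⊇) Let x ∈ ((S ∖ Y) ∩ Y) ∪ ((Y ∪ S) ∖ (Y ∩ S)). Then either x ∈ Y and x ∉ S; or x ∈ S and x ∉ Y. In each case x ∈ ((Y ∖ S) ∪ (Y ∩ S)) ∪ ((Y ∪ S) ∪ S), so ((S ∖ Y) ∩ Y) ∪ ((Y ∪ S) ∖ (Y ∩ S)) ⊆ ((Y ∖ S) ∪ (Y ∩ S)) ∪ ((Y ∪ S) ∪ S).

(⊆) fails; (⊇) holds.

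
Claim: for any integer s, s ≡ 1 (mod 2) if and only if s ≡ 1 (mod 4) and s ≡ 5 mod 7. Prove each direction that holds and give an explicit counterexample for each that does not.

Not equivalent: only (⇐) holds.

(⟹) This fails: s = 1 gives 1 ≡ 1 (mod 2) but 1 ≡ 1 (mod 7), so the conjunction on the right does not hold.

(⟸) Conversely, if s ≡ 1 (mod 4) and s ≡ 5 (mod 7), then by the Chinese remainder theorem s ≡ 5 (mod 28). Since 5 ≡ 1 (mod 2) and 2 ∣ 28, we get s ≡ 1 (mod 2).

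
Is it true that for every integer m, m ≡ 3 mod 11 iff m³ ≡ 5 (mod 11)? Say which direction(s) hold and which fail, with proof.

(⟸) For the converse, argue contrapositively. If m ≢ 3 (mod 11), then m is congruent to one of 0, 1, 2, 4, 5, 6, 7, 8, 9, 10 modulo 11, and these give m³ ≡ 0, 1, 8, 9, 4, 7, 2, 6, 3, 10 respectively — never 5.

(⟹) Suppose m ≡ 3 mod 11. Write m = 11j + 3. Then (11j + 3)³ = 1331j³ + 1089j² + 297j + 27 = 11(121j³ + 99j² + 27j + 2) + 5, so m³ ≡ 5 (mod 11).

Both implications hold.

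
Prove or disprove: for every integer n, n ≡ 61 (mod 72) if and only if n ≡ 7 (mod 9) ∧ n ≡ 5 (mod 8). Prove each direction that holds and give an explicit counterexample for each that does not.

Both directions hold; the statement is true.

(⇒) Suppose n ≡ 61 (mod 72); write n = 72j + 61. Since 9 ∣ 72, reducing mod 9 gives n ≡ 61 ≡ 7 (mod 9); since 8 ∣ 72, reducing mod 8 gives n ≡ 61 ≡ 5 (mod 8).

(⇐) Conversely, if n ≡ 7 (mod 9) and n ≡ 5 (mod 8), then by the Chinese remainder theorem n ≡ 61 (mod 72). This is exactly n ≡ 61 (mod 72).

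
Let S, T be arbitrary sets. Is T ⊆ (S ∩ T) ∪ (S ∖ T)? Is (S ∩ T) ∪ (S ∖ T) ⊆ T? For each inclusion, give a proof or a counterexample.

Both inclusions fail.

Forward inclusion. This inclusion fails. Take S = ∅, T = {1}; then 1 ∈ T but 1 ∉ (S ∩ T) ∪ (S ∖ T).

Reverse inclusion. This inclusion fails. Take S = {1}, T = ∅; then 1 ∈ (S ∩ T) ∪ (S ∖ T) but 1 ∉ T.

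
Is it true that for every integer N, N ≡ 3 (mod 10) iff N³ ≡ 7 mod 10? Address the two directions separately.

(←) For the converse, argue contrapositively. If N ≢ 3 (mod 10), then N is congruent to one of 0, 1, 2, 4, 5, 6, 7, 8, 9 modulo 10, and these give N³ ≡ 0, 1, 8, 4, 5, 6, 3, 2, 9 respectively — never 7.

(→) Suppose N ≡ 3 (mod 10). Write N = 10j + 3. Then (10j + 3)³ = 1000j³ + 900j² + 270j + 27 = 10(100j³ + 90j² + 27j + 2) + 7, so N³ ≡ 7 (mod 10).

Equivalent; both directions hold.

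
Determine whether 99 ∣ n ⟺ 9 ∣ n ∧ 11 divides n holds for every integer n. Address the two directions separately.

(⟹) If 99 ∣ n, write n = 99q. Since 99 = 11·9, n = 9·(11q), so 9 ∣ n; and since 99 = 9·11, n = 11·(9q), so 11 ∣ n.

(⟸) Suppose 9 ∣ n and 11 ∣ n. Any common multiple of 9 and 11 is a multiple of their lcm; here gcd(9, 11) = 1, so lcm(9, 11) = 9·11 = 99, so 99 ∣ n.

Both directions hold.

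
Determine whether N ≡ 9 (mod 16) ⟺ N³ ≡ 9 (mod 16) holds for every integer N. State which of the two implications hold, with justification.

(⇐) Suppose N³ ≡ 9 (mod 16). The only residue r in {0, …, 15} with r³ ≡ 9 (mod 16) is r = 9, so N ≡ 9 (mod 16).

(⇒) Suppose N ≡ 9 (mod 16). Write N = 16j + 9. Then (16j + 9)³ = 4096j³ + 6912j² + 3888j + 729 = 16(256j³ + 432j² + 243j + 45) + 9, so N³ ≡ 9 (mod 16).

Both directions hold; the statement is true.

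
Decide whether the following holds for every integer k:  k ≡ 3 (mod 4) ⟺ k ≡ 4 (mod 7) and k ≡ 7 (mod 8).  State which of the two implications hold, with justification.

(⇒) This fails: k = 3 gives 3 ≡ 3 (mod 4) but 3 ≡ 3 (mod 7), so the conjunction on the right does not hold.

(⇐) Conversely, if k ≡ 4 (mod 7) and k ≡ 7 (mod 8), then by the Chinese remainder theorem k ≡ 39 (mod 56). Since 39 ≡ 3 (mod 4) and 4 ∣ 56, we get k ≡ 3 (mod 4).

(⇒) fails; (⇐) holds.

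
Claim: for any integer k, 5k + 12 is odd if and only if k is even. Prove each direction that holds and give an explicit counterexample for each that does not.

(⟹) This fails: k = 1 gives 5k + 12 = 17, which is odd, but 1 is odd, not even.

(⟸) This also fails: k = 0 is even, but 5k + 12 = 12 is even, not odd.

Neither direction holds.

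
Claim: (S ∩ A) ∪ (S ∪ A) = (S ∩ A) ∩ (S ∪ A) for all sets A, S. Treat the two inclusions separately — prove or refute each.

(⊆) fails; (⊇) holds.

(⊆) This inclusion fails. Take A = {1}, S = ∅; then 1 ∈ (S ∩ A) ∪ (S ∪ A) but 1 ∉ (S ∩ A) ∩ (S ∪ A).

(⊇) Let x ∈ (S ∩ A) ∩ (S ∪ A). Then x ∈ A ∩ S, from which x ∈ (S ∩ A) ∪ (S ∪ A).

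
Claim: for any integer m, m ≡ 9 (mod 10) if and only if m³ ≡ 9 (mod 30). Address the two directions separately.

Forward direction. This fails: take m = 19. Then 19 ≡ 9 (mod 10), but 19³ = 6859 ≡ 19 (mod 30), not 9.

Converse. The residues r modulo 30 with r³ ≡ 9 (mod 30) are exactly {9}, and each is ≡ 9 (mod 10).

Not equivalent: only (⇐) holds.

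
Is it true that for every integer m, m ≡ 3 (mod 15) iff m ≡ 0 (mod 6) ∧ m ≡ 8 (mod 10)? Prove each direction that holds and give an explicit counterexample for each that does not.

[⇐] If m ≡ 0 (mod 6) and m ≡ 8 (mod 10), then by the Chinese remainder theorem m ≡ 18 (mod 30). Since 18 ≡ 3 (mod 15) and 15 ∣ 30, we get m ≡ 3 (mod 15).

[⇒] This fails: m = 3 gives 3 ≡ 3 (mod 15) but 3 ≡ 3 (mod 6), so the conjunction on the right does not hold.

Only the converse holds.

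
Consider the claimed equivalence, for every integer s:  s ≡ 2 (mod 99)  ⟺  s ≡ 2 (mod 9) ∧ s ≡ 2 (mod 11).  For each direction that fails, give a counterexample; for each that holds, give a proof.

[⇒] Suppose s ≡ 2 (mod 99); write s = 99j + 2. Since 9 ∣ 99, reducing mod 9 gives s ≡ 2 (mod 9); since 11 ∣ 99, reducing mod 11 gives s ≡ 2 (mod 11).

[⇐] Conversely, if s ≡ 2 (mod 9) and s ≡ 2 (mod 11), then by the Chinese remainder theorem s ≡ 2 (mod 99). This is exactly s ≡ 2 (mod 99).

Both implications hold.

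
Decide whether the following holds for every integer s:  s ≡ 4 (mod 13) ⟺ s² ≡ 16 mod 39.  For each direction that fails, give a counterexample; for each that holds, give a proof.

(→) This fails: take s = 30. Then 30 ≡ 4 (mod 13), but 30² = 900 ≡ 3 (mod 39), not 16.

(←) This fails: take s = 22. Then 22² = 484 ≡ 16 (mod 39), yet 22 ≡ 9 (mod 13), not 4.

Both directions fail.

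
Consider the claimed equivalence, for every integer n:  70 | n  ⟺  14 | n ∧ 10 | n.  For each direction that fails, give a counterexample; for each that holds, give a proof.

(⇒) If 70 ∣ n, write n = 70q. Since 70 = 5·14, n = 14·(5q), so 14 ∣ n; and since 70 = 7·10, n = 10·(7q), so 10 ∣ n.

(⇐) Suppose 14 ∣ n and 10 ∣ n. Any common multiple of 14 and 10 is a multiple of their lcm; here lcm(14, 10) = 14·10/gcd(14, 10) = 140/2 = 70, so 70 ∣ n.

Both implications hold.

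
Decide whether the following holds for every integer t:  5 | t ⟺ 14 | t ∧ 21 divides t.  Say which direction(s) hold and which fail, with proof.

Both directions fail.

Forward direction. This fails: take t = 5. Certainly 5 ∣ 5, but 14 ∤ 5.

Converse. This fails: take t = 42. Both 14 ∣ 42 and 21 ∣ 42, yet 42 is not a multiple of 5 (since 42 = 8·5 + 2), so 5 ∤ 42.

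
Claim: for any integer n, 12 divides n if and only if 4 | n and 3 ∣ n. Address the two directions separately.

(→) If 12 ∣ n, write n = 12q. Since 12 = 3·4, n = 4·(3q), so 4 ∣ n; and since 12 = 4·3, n = 3·(4q), so 3 ∣ n.

(←) Suppose 4 ∣ n and 3 ∣ n. Any common multiple of 4 and 3 is a multiple of their lcm; here gcd(4, 3) = 1, so lcm(4, 3) = 4·3 = 12, so 12 ∣ n.

Both implications hold.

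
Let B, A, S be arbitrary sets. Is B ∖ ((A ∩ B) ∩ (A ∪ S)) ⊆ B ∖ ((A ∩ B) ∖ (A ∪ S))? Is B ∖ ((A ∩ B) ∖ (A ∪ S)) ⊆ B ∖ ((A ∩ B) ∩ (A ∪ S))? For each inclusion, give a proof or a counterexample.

Forward inclusion. Let x ∈ B ∖ ((A ∩ B) ∩ (A ∪ S)). Then either x ∈ B and x ∉ A, S; or x ∈ B ∩ S and x ∉ A. In each case x ∈ B ∖ ((A ∩ B) ∖ (A ∪ S)), so B ∖ ((A ∩ B) ∩ (A ∪ S)) ⊆ B ∖ ((A ∩ B) ∖ (A ∪ S)).

Reverse inclusion. This inclusion fails. Take B = {1}, A = {1}, S = ∅; then 1 ∈ B ∖ ((A ∩ B) ∖ (A ∪ S)) but 1 ∉ B ∖ ((A ∩ B) ∩ (A ∪ S)).

The sets are not equal: only the forward inclusion holds.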